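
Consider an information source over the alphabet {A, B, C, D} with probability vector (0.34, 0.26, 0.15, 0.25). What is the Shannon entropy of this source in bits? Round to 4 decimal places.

H = −Σ pᵢ log₂ pᵢ.
−0.34·log₂(0.34) = 0.5292
−0.26·log₂(0.26) = 0.5053
−0.15·log₂(0.15) = 0.4105
−0.25·log₂(0.25) = 0.5000
Sum ≈ 1.9450 → 1.9450 bits.

1.9450 bits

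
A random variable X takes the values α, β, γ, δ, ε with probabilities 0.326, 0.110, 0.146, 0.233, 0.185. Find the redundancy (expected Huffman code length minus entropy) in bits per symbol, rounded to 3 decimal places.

Entropy H = −Σ p log₂ p ≈ 2.2228 bits.
Huffman merges: 11/100+73/500→32/125; 37/200+233/1000→209/500; 32/125+163/500→291/500; 209/500+291/500→1. L = 282/125 ≈ 2.2560.
L − H = 2.2560 − 2.2228 = 0.033 bits.

0.033 bits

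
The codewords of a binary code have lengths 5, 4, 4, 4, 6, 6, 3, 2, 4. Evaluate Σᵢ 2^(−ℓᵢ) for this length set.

With common denominator 2^6 = 64: Σ 2^(−ℓᵢ) = 2/64 + 4/64 + 4/64 + 4/64 + 1/64 + 1/64 + 8/64 + 16/64 + 4/64 = 44/64 = 0.6875.

0.6875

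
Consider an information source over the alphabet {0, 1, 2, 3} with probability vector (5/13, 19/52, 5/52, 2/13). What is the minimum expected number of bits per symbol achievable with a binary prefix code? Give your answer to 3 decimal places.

Repeatedly combine the two least-probable nodes; the expected code length is the sum of the merged weights.
merge 5/52 + 2/13 → 1/4
merge 1/4 + 19/52 → 8/13
merge 5/13 + 8/13 → 1
L = 1/4 + 8/13 + 1 = 97/52 ≈ 1.865 bits/symbol.

1.865 bits/symbol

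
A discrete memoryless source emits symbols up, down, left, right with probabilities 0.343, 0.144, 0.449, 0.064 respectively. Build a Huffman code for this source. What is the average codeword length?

Repeatedly combine the two least-probable nodes; the expected code length is the sum of the merged weights.
merge 8/125 + 18/125 → 26/125
merge 26/125 + 343/1000 → 551/1000
merge 449/1000 + 551/1000 → 1
L = 26/125 + 551/1000 + 1 = 1759/1000 = 1.759 bits/symbol.

1.759 bits/symbol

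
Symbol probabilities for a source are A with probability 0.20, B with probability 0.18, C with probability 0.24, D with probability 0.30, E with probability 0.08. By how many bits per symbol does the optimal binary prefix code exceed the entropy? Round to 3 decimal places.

0.044 bits

Entropy H = −Σ p log₂ p ≈ 2.2164 bits.
Huffman merges: 2/25+9/50→13/50; 1/5+6/25→11/25; 13/50+3/10→14/25; 11/25+14/25→1. L = 113/50 ≈ 2.2600.
L − H = 2.2600 − 2.2164 = 0.044 bits.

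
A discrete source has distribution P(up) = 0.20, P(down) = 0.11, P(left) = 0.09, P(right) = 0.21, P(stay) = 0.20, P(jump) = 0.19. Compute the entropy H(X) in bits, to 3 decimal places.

H = −Σ pᵢ log₂ pᵢ.
−0.20·log₂(0.20) = 0.4644
−0.11·log₂(0.11) = 0.3503
−0.09·log₂(0.09) = 0.3127
−0.21·log₂(0.21) = 0.4728
−0.20·log₂(0.20) = 0.4644
−0.19·log₂(0.19) = 0.4552
Sum ≈ 2.5198 → 2.520 bits.

2.520 bits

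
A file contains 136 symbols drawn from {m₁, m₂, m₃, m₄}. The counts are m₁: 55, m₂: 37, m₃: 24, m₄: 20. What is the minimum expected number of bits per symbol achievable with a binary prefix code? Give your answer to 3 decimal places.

1.919 bits/symbol

Probabilities are the counts divided by 136.
Repeatedly combine the two least-probable nodes; the expected code length is the sum of the merged weights.
merge 5/34 + 3/17 → 11/34
merge 37/136 + 11/34 → 81/136
merge 55/136 + 81/136 → 1
L = 11/34 + 81/136 + 1 = 261/136 ≈ 1.919 bits/symbol.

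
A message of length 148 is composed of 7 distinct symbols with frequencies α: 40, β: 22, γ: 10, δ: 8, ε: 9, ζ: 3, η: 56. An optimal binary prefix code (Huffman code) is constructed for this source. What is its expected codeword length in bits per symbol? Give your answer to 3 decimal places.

Probabilities are the counts divided by 148.
Repeatedly combine the two least-probable nodes; the expected code length is the sum of the merged weights.
merge 3/148 + 2/37 → 11/148
merge 9/148 + 5/74 → 19/148
merge 11/148 + 19/148 → 15/74
merge 11/74 + 15/74 → 13/37
merge 10/37 + 13/37 → 23/37
merge 14/37 + 23/37 → 1
L = 11/148 + 19/148 + 15/74 + 13/37 + 23/37 + 1 = 88/37 ≈ 2.378 bits/symbol.

2.378 bits/symbol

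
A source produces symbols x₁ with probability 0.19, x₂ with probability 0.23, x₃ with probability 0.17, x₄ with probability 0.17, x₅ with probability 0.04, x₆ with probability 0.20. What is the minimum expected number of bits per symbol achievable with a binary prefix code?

Repeatedly combine the two least-probable nodes; the expected code length is the sum of the merged weights.
merge 1/25 + 17/100 → 21/100
merge 17/100 + 19/100 → 9/25
merge 1/5 + 21/100 → 41/100
merge 23/100 + 9/25 → 59/100
merge 41/100 + 59/100 → 1
L = 21/100 + 9/25 + 41/100 + 59/100 + 1 = 257/100 = 2.57 bits/symbol.

2.57 bits/symbol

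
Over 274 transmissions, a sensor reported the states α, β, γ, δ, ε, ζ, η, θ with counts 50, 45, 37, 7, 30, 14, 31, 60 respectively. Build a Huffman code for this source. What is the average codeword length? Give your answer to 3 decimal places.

Probabilities are the counts divided by 274.
Repeatedly combine the two least-probable nodes; the expected code length is the sum of the merged weights.
merge 7/274 + 7/137 → 21/274
merge 21/274 + 15/137 → 51/274
merge 31/274 + 37/274 → 34/137
merge 45/274 + 25/137 → 95/274
merge 51/274 + 30/137 → 111/274
merge 34/137 + 95/274 → 163/274
merge 111/274 + 163/274 → 1
L = 21/274 + 51/274 + 34/137 + 95/274 + 111/274 + 163/274 + 1 = 783/274 ≈ 2.858 bits/symbol.

2.858 bits/symbol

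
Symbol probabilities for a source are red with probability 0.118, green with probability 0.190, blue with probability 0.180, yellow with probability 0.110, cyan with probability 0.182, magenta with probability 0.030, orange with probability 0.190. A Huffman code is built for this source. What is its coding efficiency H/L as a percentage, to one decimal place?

Entropy H = −Σ p log₂ p ≈ 2.6690 bits.
Huffman merges: 3/100+11/100→7/50; 59/500+7/50→129/500; 9/50+91/500→181/500; 19/100+19/100→19/50; 129/500+181/500→31/50; 19/50+31/50→1. L = 69/25 ≈ 2.7600.
Efficiency = H/L = 2.6690/2.7600 = 96.7%.

96.7%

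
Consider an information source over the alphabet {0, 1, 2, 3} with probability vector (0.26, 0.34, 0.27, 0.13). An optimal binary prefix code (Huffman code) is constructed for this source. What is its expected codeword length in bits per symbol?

2 bits/symbol

Repeatedly combine the two least-probable nodes; the expected code length is the sum of the merged weights.
merge 13/100 + 13/50 → 39/100
merge 27/100 + 17/50 → 61/100
merge 39/100 + 61/100 → 1
L = 39/100 + 61/100 + 1 = 2 bits/symbol.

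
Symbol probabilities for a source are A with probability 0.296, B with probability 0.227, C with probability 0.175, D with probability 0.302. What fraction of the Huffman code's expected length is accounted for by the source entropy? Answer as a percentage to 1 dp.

Entropy H = −Σ p log₂ p ≈ 1.9672 bits.
Huffman merges: 7/40+227/1000→201/500; 37/125+151/500→299/500; 201/500+299/500→1. L = 2 ≈ 2.0000.
Efficiency = H/L = 1.9672/2.0000 = 98.4%.

98.4%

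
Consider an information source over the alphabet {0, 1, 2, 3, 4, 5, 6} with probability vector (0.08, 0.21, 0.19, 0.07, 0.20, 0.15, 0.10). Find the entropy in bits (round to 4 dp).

2.6952 bits

H = −Σ pᵢ log₂ pᵢ.
−0.08·log₂(0.08) = 0.2915
−0.21·log₂(0.21) = 0.4728
−0.19·log₂(0.19) = 0.4552
−0.07·log₂(0.07) = 0.2686
−0.20·log₂(0.20) = 0.4644
−0.15·log₂(0.15) = 0.4105
−0.10·log₂(0.10) = 0.3322
Sum ≈ 2.6952 → 2.6952 bits.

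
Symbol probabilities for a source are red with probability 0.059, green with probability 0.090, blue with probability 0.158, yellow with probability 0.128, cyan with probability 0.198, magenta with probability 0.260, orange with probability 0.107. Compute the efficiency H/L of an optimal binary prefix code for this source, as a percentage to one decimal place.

Entropy H = −Σ p log₂ p ≈ 2.6667 bits.
Huffman merges: 59/1000+9/100→149/1000; 107/1000+16/125→47/200; 149/1000+79/500→307/1000; 99/500+47/200→433/1000; 13/50+307/1000→567/1000; 433/1000+567/1000→1. L = 2691/1000 ≈ 2.6910.
Efficiency = H/L = 2.6667/2.6910 = 99.1%.

99.1%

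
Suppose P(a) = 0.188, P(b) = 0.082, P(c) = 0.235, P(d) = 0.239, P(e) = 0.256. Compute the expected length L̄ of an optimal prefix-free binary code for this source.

2.27 bits/symbol

Repeatedly combine the two least-probable nodes; the expected code length is the sum of the merged weights.
merge 41/500 + 47/250 → 27/100
merge 47/200 + 239/1000 → 237/500
merge 32/125 + 27/100 → 263/500
merge 237/500 + 263/500 → 1
L = 27/100 + 237/500 + 263/500 + 1 = 227/100 = 2.27 bits/symbol.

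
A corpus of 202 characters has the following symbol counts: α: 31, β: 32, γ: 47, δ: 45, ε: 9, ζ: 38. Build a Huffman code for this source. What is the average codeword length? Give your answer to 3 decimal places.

Probabilities are the counts divided by 202.
Repeatedly combine the two least-probable nodes; the expected code length is the sum of the merged weights.
merge 9/202 + 31/202 → 20/101
merge 16/101 + 19/101 → 35/101
merge 20/101 + 45/202 → 85/202
merge 47/202 + 35/101 → 117/202
merge 85/202 + 117/202 → 1
L = 20/101 + 35/101 + 85/202 + 117/202 + 1 = 257/101 ≈ 2.545 bits/symbol.

2.545 bits/symbol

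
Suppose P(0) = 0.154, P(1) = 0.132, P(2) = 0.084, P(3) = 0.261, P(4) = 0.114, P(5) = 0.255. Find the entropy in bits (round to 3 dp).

2.467 bits

H = −Σ pᵢ log₂ pᵢ.
−0.154·log₂(0.154) = 0.4156
−0.132·log₂(0.132) = 0.3856
−0.084·log₂(0.084) = 0.3002
−0.261·log₂(0.261) = 0.5058
−0.114·log₂(0.114) = 0.3571
−0.255·log₂(0.255) = 0.5027
Sum ≈ 2.4671 → 2.467 bits.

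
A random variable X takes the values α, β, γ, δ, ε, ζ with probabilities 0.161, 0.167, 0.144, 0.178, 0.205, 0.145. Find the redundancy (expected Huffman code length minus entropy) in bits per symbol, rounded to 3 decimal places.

0.043 bits

Entropy H = −Σ p log₂ p ≈ 2.5739 bits.
Huffman merges: 18/125+29/200→289/1000; 161/1000+167/1000→41/125; 89/500+41/200→383/1000; 289/1000+41/125→617/1000; 383/1000+617/1000→1. L = 2617/1000 ≈ 2.6170.
L − H = 2.6170 − 2.5739 = 0.043 bits.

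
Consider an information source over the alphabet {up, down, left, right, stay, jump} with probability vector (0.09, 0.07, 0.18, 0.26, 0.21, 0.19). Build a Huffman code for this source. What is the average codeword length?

Repeatedly combine the two least-probable nodes; the expected code length is the sum of the merged weights.
merge 7/100 + 9/100 → 4/25
merge 4/25 + 9/50 → 17/50
merge 19/100 + 21/100 → 2/5
merge 13/50 + 17/50 → 3/5
merge 2/5 + 3/5 → 1
L = 4/25 + 17/50 + 2/5 + 3/5 + 1 = 5/2 = 2.5 bits/symbol.

2.5 bits/symbol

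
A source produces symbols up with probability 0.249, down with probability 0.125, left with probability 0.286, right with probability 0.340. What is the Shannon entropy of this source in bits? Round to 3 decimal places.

H = −Σ pᵢ log₂ pᵢ.
−0.249·log₂(0.249) = 0.4994
−0.125·log₂(0.125) = 0.3750
−0.286·log₂(0.286) = 0.5165
−0.340·log₂(0.340) = 0.5292
Sum ≈ 1.9201 → 1.920 bits.

1.920 bits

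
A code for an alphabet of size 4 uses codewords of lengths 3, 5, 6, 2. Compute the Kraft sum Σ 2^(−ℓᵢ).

With common denominator 2^6 = 64: Σ 2^(−ℓᵢ) = 8/64 + 2/64 + 1/64 + 16/64 = 27/64 = 0.421875.

0.421875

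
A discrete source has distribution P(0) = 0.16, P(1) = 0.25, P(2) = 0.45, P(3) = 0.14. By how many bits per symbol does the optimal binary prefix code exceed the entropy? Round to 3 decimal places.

Entropy H = −Σ p log₂ p ≈ 1.8385 bits.
Huffman merges: 7/50+4/25→3/10; 1/4+3/10→11/20; 9/20+11/20→1. L = 37/20 ≈ 1.8500.
L − H = 1.8500 − 1.8385 = 0.011 bits.

0.011 bits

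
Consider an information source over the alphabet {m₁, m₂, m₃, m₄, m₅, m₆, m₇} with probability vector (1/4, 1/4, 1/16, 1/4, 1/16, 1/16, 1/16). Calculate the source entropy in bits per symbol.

Each probability is a power of 1/2, so log₂(1/p) is an integer.
H = Σ p·log₂(1/p) = 1/4·2 + 1/4·2 + 1/16·4 + 1/4·2 + 1/16·4 + 1/16·4 + 1/16·4 = 2.5 bits.

2.5 bits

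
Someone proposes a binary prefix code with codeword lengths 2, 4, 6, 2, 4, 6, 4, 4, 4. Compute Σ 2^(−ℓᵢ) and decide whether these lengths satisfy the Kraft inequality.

0.84375; yes

With common denominator 2^6 = 64: Σ 2^(−ℓᵢ) = 16/64 + 4/64 + 1/64 + 16/64 + 4/64 + 1/64 + 4/64 + 4/64 + 4/64 = 54/64 = 0.84375.
Kraft's inequality requires Σ ≤ 1; here Σ = 0.84375 ≤ 1, so such a prefix code exists.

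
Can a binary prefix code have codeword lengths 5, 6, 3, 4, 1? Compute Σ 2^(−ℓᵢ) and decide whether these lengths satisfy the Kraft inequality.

With common denominator 2^6 = 64: Σ 2^(−ℓᵢ) = 2/64 + 1/64 + 8/64 + 4/64 + 32/64 = 47/64 = 0.734375.
Kraft's inequality requires Σ ≤ 1; here Σ = 0.734375 ≤ 1, so such a prefix code exists.

0.734375; yes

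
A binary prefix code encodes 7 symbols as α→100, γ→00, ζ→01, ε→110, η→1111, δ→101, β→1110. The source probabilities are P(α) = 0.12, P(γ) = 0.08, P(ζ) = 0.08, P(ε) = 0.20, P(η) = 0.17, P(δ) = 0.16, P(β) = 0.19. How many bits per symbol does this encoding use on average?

L̄ = Σ pᵢ·ℓᵢ = 0.12·3 + 0.08·2 + 0.08·2 + 0.20·3 + 0.17·4 + 0.16·3 + 0.19·4 = 3.2 bits/symbol.

3.2 bits/symbol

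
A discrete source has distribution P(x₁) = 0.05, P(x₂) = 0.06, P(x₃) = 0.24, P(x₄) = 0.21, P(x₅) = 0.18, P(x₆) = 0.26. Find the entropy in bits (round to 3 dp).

H = −Σ pᵢ log₂ pᵢ.
−0.05·log₂(0.05) = 0.2161
−0.06·log₂(0.06) = 0.2435
−0.24·log₂(0.24) = 0.4941
−0.21·log₂(0.21) = 0.4728
−0.18·log₂(0.18) = 0.4453
−0.26·log₂(0.26) = 0.5053
Sum ≈ 2.3772 → 2.377 bits.

2.377 bits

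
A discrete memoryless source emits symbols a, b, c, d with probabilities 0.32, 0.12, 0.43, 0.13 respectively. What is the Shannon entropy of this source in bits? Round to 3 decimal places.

H = −Σ pᵢ log₂ pᵢ.
−0.32·log₂(0.32) = 0.5260
−0.12·log₂(0.12) = 0.3671
−0.43·log₂(0.43) = 0.5236
−0.13·log₂(0.13) = 0.3826
Sum ≈ 1.7993 → 1.799 bits.

1.799 bits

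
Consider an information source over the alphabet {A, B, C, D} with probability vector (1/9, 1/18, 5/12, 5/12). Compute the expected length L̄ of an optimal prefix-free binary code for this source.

Repeatedly combine the two least-probable nodes; the expected code length is the sum of the merged weights.
merge 1/18 + 1/9 → 1/6
merge 1/6 + 5/12 → 7/12
merge 5/12 + 7/12 → 1
L = 1/6 + 7/12 + 1 = 7/4 = 1.75 bits/symbol.

1.75 bits/symbol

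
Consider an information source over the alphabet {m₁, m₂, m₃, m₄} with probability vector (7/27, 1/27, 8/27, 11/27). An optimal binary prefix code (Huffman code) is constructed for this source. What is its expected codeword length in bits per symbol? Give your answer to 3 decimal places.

Repeatedly combine the two least-probable nodes; the expected code length is the sum of the merged weights.
merge 1/27 + 7/27 → 8/27
merge 8/27 + 8/27 → 16/27
merge 11/27 + 16/27 → 1
L = 8/27 + 16/27 + 1 = 17/9 ≈ 1.889 bits/symbol.

1.889 bits/symbol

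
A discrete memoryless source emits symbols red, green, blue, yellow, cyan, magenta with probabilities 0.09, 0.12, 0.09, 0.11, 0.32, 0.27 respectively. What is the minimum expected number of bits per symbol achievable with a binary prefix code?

Repeatedly combine the two least-probable nodes; the expected code length is the sum of the merged weights.
merge 9/100 + 9/100 → 9/50
merge 11/100 + 3/25 → 23/100
merge 9/50 + 23/100 → 41/100
merge 27/100 + 8/25 → 59/100
merge 41/100 + 59/100 → 1
L = 9/50 + 23/100 + 41/100 + 59/100 + 1 = 241/100 = 2.41 bits/symbol.

2.41 bits/symbol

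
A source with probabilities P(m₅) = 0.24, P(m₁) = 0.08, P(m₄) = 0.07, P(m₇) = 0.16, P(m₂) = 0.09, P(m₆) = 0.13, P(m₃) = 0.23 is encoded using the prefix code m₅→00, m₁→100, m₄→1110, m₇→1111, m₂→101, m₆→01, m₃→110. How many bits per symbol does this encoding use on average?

L̄ = Σ pᵢ·ℓᵢ = 0.24·2 + 0.08·3 + 0.07·4 + 0.16·4 + 0.09·3 + 0.13·2 + 0.23·3 = 2.86 bits/symbol.

2.86 bits/symbol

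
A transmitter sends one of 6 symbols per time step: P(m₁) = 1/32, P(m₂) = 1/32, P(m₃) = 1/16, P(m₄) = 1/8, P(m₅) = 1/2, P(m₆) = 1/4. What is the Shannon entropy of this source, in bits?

1.9375 bits

Each probability is a power of 1/2, so log₂(1/p) is an integer.
H = Σ p·log₂(1/p) = 1/32·5 + 1/32·5 + 1/16·4 + 1/8·3 + 1/2·1 + 1/4·2 = 1.9375 bits.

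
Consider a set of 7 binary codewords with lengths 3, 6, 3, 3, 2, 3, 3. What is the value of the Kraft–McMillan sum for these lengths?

With common denominator 2^6 = 64: Σ 2^(−ℓᵢ) = 8/64 + 1/64 + 8/64 + 8/64 + 16/64 + 8/64 + 8/64 = 57/64 = 0.890625.

0.890625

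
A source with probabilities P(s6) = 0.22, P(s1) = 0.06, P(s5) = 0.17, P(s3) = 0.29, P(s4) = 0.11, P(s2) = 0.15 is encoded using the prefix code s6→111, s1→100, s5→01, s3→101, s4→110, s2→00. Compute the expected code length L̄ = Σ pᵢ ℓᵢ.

2.68 bits/symbol

L̄ = Σ pᵢ·ℓᵢ = 0.22·3 + 0.06·3 + 0.17·2 + 0.29·3 + 0.11·3 + 0.15·2 = 2.68 bits/symbol.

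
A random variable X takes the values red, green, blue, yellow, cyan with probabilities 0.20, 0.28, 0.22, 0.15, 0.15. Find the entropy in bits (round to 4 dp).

H = −Σ pᵢ log₂ pᵢ.
−0.20·log₂(0.20) = 0.4644
−0.28·log₂(0.28) = 0.5142
−0.22·log₂(0.22) = 0.4806
−0.15·log₂(0.15) = 0.4105
−0.15·log₂(0.15) = 0.4105
Sum ≈ 2.2803 → 2.2803 bits.

2.2803 bits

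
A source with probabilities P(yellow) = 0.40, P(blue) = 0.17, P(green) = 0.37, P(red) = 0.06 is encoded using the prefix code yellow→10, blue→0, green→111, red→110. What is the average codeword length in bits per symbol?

2.26 bits/symbol

L̄ = Σ pᵢ·ℓᵢ = 0.40·2 + 0.17·1 + 0.37·3 + 0.06·3 = 2.26 bits/symbol.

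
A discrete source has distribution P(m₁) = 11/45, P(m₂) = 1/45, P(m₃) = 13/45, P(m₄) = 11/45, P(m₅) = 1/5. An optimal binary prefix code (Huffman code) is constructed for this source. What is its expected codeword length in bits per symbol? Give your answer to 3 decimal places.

Repeatedly combine the two least-probable nodes; the expected code length is the sum of the merged weights.
merge 1/45 + 1/5 → 2/9
merge 2/9 + 11/45 → 7/15
merge 11/45 + 13/45 → 8/15
merge 7/15 + 8/15 → 1
L = 2/9 + 7/15 + 8/15 + 1 = 20/9 ≈ 2.222 bits/symbol.

2.222 bits/symbol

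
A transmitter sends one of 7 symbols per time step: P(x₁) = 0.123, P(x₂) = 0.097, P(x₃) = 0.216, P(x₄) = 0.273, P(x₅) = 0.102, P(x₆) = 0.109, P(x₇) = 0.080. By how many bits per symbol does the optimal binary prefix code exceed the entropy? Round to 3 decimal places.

0.025 bits

Entropy H = −Σ p log₂ p ≈ 2.6632 bits.
Huffman merges: 2/25+97/1000→177/1000; 51/500+109/1000→211/1000; 123/1000+177/1000→3/10; 211/1000+27/125→427/1000; 273/1000+3/10→573/1000; 427/1000+573/1000→1. L = 336/125 ≈ 2.6880.
L − H = 2.6880 − 2.6632 = 0.025 bits.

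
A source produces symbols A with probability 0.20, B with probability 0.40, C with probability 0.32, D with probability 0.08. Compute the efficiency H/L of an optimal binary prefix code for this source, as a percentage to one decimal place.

96.3%

Entropy H = −Σ p log₂ p ≈ 1.8107 bits.
Huffman merges: 2/25+1/5→7/25; 7/25+8/25→3/5; 2/5+3/5→1. L = 47/25 ≈ 1.8800.
Efficiency = H/L = 1.8107/1.8800 = 96.3%.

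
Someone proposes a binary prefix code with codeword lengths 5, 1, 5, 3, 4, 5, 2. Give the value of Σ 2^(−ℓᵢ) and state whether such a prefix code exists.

With common denominator 2^5 = 32: Σ 2^(−ℓᵢ) = 1/32 + 16/32 + 1/32 + 4/32 + 2/32 + 1/32 + 8/32 = 33/32 = 1.03125.
Kraft's inequality requires Σ ≤ 1; here Σ = 1.03125 > 1, so no such prefix code exists.

1.03125; no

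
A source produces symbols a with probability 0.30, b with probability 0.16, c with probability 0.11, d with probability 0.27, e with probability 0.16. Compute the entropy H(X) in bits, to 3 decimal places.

H = −Σ pᵢ log₂ pᵢ.
−0.30·log₂(0.30) = 0.5211
−0.16·log₂(0.16) = 0.4230
−0.11·log₂(0.11) = 0.3503
−0.27·log₂(0.27) = 0.5100
−0.16·log₂(0.16) = 0.4230
Sum ≈ 2.2274 → 2.227 bits.

2.227 bits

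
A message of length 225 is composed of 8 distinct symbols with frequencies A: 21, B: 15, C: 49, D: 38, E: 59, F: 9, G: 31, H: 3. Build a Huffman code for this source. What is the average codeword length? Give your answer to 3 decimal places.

2.693 bits/symbol

Probabilities are the counts divided by 225.
Repeatedly combine the two least-probable nodes; the expected code length is the sum of the merged weights.
merge 1/75 + 1/25 → 4/75
merge 4/75 + 1/15 → 3/25
merge 7/75 + 3/25 → 16/75
merge 31/225 + 38/225 → 23/75
merge 16/75 + 49/225 → 97/225
merge 59/225 + 23/75 → 128/225
merge 97/225 + 128/225 → 1
L = 4/75 + 3/25 + 16/75 + 23/75 + 97/225 + 128/225 + 1 = 202/75 ≈ 2.693 bits/symbol.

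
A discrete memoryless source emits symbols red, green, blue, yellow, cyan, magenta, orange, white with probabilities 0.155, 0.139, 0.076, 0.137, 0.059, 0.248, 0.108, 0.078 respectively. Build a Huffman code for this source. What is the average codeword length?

2.887 bits/symbol

Repeatedly combine the two least-probable nodes; the expected code length is the sum of the merged weights.
merge 59/1000 + 19/250 → 27/200
merge 39/500 + 27/250 → 93/500
merge 27/200 + 137/1000 → 34/125
merge 139/1000 + 31/200 → 147/500
merge 93/500 + 31/125 → 217/500
merge 34/125 + 147/500 → 283/500
merge 217/500 + 283/500 → 1
L = 27/200 + 93/500 + 34/125 + 147/500 + 217/500 + 283/500 + 1 = 2887/1000 = 2.887 bits/symbol.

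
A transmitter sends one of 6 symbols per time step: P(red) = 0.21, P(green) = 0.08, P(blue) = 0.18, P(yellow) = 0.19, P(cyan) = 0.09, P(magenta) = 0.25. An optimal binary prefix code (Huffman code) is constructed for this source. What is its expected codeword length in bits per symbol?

2.52 bits/symbol

Repeatedly combine the two least-probable nodes; the expected code length is the sum of the merged weights.
merge 2/25 + 9/100 → 17/100
merge 17/100 + 9/50 → 7/20
merge 19/100 + 21/100 → 2/5
merge 1/4 + 7/20 → 3/5
merge 2/5 + 3/5 → 1
L = 17/100 + 7/20 + 2/5 + 3/5 + 1 = 63/25 = 2.52 bits/symbol.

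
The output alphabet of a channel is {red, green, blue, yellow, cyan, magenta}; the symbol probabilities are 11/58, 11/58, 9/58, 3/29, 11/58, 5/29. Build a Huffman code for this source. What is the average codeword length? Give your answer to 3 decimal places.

2.621 bits/symbol

Repeatedly combine the two least-probable nodes; the expected code length is the sum of the merged weights.
merge 3/29 + 9/58 → 15/58
merge 5/29 + 11/58 → 21/58
merge 11/58 + 11/58 → 11/29
merge 15/58 + 21/58 → 18/29
merge 11/29 + 18/29 → 1
L = 15/58 + 21/58 + 11/29 + 18/29 + 1 = 76/29 ≈ 2.621 bits/symbol.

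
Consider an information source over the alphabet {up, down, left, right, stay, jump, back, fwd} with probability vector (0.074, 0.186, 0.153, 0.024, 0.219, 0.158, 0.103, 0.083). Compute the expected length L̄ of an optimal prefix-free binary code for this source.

2.874 bits/symbol

Repeatedly combine the two least-probable nodes; the expected code length is the sum of the merged weights.
merge 3/125 + 37/500 → 49/500
merge 83/1000 + 49/500 → 181/1000
merge 103/1000 + 153/1000 → 32/125
merge 79/500 + 181/1000 → 339/1000
merge 93/500 + 219/1000 → 81/200
merge 32/125 + 339/1000 → 119/200
merge 81/200 + 119/200 → 1
L = 49/500 + 181/1000 + 32/125 + 339/1000 + 81/200 + 119/200 + 1 = 1437/500 = 2.874 bits/symbol.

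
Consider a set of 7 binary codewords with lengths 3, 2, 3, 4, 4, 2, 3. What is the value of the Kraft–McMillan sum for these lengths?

1

With common denominator 2^4 = 16: Σ 2^(−ℓᵢ) = 2/16 + 4/16 + 2/16 + 1/16 + 1/16 + 4/16 + 2/16 = 16/16 = 1.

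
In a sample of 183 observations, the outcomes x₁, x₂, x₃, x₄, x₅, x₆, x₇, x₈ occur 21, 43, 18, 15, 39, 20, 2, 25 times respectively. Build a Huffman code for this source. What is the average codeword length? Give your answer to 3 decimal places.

2.836 bits/symbol

Probabilities are the counts divided by 183.
Repeatedly combine the two least-probable nodes; the expected code length is the sum of the merged weights.
merge 2/183 + 5/61 → 17/183
merge 17/183 + 6/61 → 35/183
merge 20/183 + 7/61 → 41/183
merge 25/183 + 35/183 → 20/61
merge 13/61 + 41/183 → 80/183
merge 43/183 + 20/61 → 103/183
merge 80/183 + 103/183 → 1
L = 17/183 + 35/183 + 41/183 + 20/61 + 80/183 + 103/183 + 1 = 173/61 ≈ 2.836 bits/symbol.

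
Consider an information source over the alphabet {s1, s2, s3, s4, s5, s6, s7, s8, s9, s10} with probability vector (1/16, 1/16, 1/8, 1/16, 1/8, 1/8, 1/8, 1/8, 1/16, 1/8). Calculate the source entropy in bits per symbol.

Each probability is a power of 1/2, so log₂(1/p) is an integer.
H = Σ p·log₂(1/p) = 1/16·4 + 1/16·4 + 1/8·3 + 1/16·4 + 1/8·3 + 1/8·3 + 1/8·3 + 1/8·3 + 1/16·4 + 1/8·3 = 3.25 bits.

3.25 bits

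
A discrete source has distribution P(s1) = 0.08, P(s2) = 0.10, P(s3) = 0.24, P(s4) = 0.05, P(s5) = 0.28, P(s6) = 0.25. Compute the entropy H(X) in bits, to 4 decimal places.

2.3482 bits

H = −Σ pᵢ log₂ pᵢ.
−0.08·log₂(0.08) = 0.2915
−0.10·log₂(0.10) = 0.3322
−0.24·log₂(0.24) = 0.4941
−0.05·log₂(0.05) = 0.2161
−0.28·log₂(0.28) = 0.5142
−0.25·log₂(0.25) = 0.5000
Sum ≈ 2.3482 → 2.3482 bits.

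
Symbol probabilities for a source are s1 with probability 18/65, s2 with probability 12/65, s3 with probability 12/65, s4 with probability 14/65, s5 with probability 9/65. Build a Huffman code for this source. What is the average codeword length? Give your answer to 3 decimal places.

2.323 bits/symbol

Repeatedly combine the two least-probable nodes; the expected code length is the sum of the merged weights.
merge 9/65 + 12/65 → 21/65
merge 12/65 + 14/65 → 2/5
merge 18/65 + 21/65 → 3/5
merge 2/5 + 3/5 → 1
L = 21/65 + 2/5 + 3/5 + 1 = 151/65 ≈ 2.323 bits/symbol.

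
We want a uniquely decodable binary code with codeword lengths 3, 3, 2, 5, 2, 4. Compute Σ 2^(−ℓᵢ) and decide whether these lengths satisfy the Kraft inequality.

0.84375; yes

With common denominator 2^5 = 32: Σ 2^(−ℓᵢ) = 4/32 + 4/32 + 8/32 + 1/32 + 8/32 + 2/32 = 27/32 = 0.84375.
Kraft's inequality requires Σ ≤ 1; here Σ = 0.84375 ≤ 1, so such a prefix code exists.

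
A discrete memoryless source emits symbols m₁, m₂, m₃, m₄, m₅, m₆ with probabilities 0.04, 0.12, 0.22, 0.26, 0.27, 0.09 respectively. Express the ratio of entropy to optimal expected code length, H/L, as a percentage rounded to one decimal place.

Entropy H = −Σ p log₂ p ≈ 2.3614 bits.
Huffman merges: 1/25+9/100→13/100; 3/25+13/100→1/4; 11/50+1/4→47/100; 13/50+27/100→53/100; 47/100+53/100→1. L = 119/50 ≈ 2.3800.
Efficiency = H/L = 2.3614/2.3800 = 99.2%.

99.2%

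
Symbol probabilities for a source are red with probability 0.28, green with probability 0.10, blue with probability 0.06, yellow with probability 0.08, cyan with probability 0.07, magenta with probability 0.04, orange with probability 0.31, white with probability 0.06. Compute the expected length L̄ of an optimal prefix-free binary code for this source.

Repeatedly combine the two least-probable nodes; the expected code length is the sum of the merged weights.
merge 1/25 + 3/50 → 1/10
merge 3/50 + 7/100 → 13/100
merge 2/25 + 1/10 → 9/50
merge 1/10 + 13/100 → 23/100
merge 9/50 + 23/100 → 41/100
merge 7/25 + 31/100 → 59/100
merge 41/100 + 59/100 → 1
L = 1/10 + 13/100 + 9/50 + 23/100 + 41/100 + 59/100 + 1 = 66/25 = 2.64 bits/symbol.

2.64 bits/symbol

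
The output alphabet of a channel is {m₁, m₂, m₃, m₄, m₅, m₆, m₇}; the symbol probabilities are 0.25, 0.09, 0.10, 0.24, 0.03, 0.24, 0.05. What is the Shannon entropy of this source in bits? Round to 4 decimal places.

2.5010 bits

H = −Σ pᵢ log₂ pᵢ.
−0.25·log₂(0.25) = 0.5000
−0.09·log₂(0.09) = 0.3127
−0.10·log₂(0.10) = 0.3322
−0.24·log₂(0.24) = 0.4941
−0.03·log₂(0.03) = 0.1518
−0.24·log₂(0.24) = 0.4941
−0.05·log₂(0.05) = 0.2161
Sum ≈ 2.5010 → 2.5010 bits.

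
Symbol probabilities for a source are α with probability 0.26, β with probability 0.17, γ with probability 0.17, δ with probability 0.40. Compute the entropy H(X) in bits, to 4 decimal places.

H = −Σ pᵢ log₂ pᵢ.
−0.26·log₂(0.26) = 0.5053
−0.17·log₂(0.17) = 0.4346
−0.17·log₂(0.17) = 0.4346
−0.40·log₂(0.40) = 0.5288
Sum ≈ 1.9032 → 1.9032 bits.

1.9032 bits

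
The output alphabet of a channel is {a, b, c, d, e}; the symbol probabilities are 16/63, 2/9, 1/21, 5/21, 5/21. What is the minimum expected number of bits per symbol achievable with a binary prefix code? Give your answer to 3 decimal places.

Repeatedly combine the two least-probable nodes; the expected code length is the sum of the merged weights.
merge 1/21 + 2/9 → 17/63
merge 5/21 + 5/21 → 10/21
merge 16/63 + 17/63 → 11/21
merge 10/21 + 11/21 → 1
L = 17/63 + 10/21 + 11/21 + 1 = 143/63 ≈ 2.270 bits/symbol.

2.270 bits/symbol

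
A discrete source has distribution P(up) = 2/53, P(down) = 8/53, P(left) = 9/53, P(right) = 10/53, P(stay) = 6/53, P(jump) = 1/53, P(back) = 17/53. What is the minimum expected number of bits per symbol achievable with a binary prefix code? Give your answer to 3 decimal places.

Repeatedly combine the two least-probable nodes; the expected code length is the sum of the merged weights.
merge 1/53 + 2/53 → 3/53
merge 3/53 + 6/53 → 9/53
merge 8/53 + 9/53 → 17/53
merge 9/53 + 10/53 → 19/53
merge 17/53 + 17/53 → 34/53
merge 19/53 + 34/53 → 1
L = 3/53 + 9/53 + 17/53 + 19/53 + 34/53 + 1 = 135/53 ≈ 2.547 bits/symbol.

2.547 bits/symbol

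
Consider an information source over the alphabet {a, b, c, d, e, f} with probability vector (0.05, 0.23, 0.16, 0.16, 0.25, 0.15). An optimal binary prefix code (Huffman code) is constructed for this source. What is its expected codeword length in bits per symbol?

2.52 bits/symbol

Repeatedly combine the two least-probable nodes; the expected code length is the sum of the merged weights.
merge 1/20 + 3/20 → 1/5
merge 4/25 + 4/25 → 8/25
merge 1/5 + 23/100 → 43/100
merge 1/4 + 8/25 → 57/100
merge 43/100 + 57/100 → 1
L = 1/5 + 8/25 + 43/100 + 57/100 + 1 = 63/25 = 2.52 bits/symbol.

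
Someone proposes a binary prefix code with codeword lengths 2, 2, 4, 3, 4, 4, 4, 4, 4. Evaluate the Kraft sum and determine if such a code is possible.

With common denominator 2^4 = 16: Σ 2^(−ℓᵢ) = 4/16 + 4/16 + 1/16 + 2/16 + 1/16 + 1/16 + 1/16 + 1/16 + 1/16 = 16/16 = 1.
Kraft's inequality requires Σ ≤ 1; here Σ = 1 ≤ 1, so such a prefix code exists.

1; yes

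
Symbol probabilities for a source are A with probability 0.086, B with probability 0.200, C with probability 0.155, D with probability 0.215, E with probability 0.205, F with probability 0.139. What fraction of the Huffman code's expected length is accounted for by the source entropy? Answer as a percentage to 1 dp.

Entropy H = −Σ p log₂ p ≈ 2.5269 bits.
Huffman merges: 43/500+139/1000→9/40; 31/200+1/5→71/200; 41/200+43/200→21/50; 9/40+71/200→29/50; 21/50+29/50→1. L = 129/50 ≈ 2.5800.
Efficiency = H/L = 2.5269/2.5800 = 97.9%.

97.9%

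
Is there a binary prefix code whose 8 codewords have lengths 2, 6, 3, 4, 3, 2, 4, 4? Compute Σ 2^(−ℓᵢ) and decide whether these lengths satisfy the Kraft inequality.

0.953125; yes

With common denominator 2^6 = 64: Σ 2^(−ℓᵢ) = 16/64 + 1/64 + 8/64 + 4/64 + 8/64 + 16/64 + 4/64 + 4/64 = 61/64 = 0.953125.
Kraft's inequality requires Σ ≤ 1; here Σ = 0.953125 ≤ 1, so such a prefix code exists.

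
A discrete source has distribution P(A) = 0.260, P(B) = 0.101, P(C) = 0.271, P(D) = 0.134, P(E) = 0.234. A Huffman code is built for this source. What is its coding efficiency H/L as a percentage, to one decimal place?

Entropy H = −Σ p log₂ p ≈ 2.2287 bits.
Huffman merges: 101/1000+67/500→47/200; 117/500+47/200→469/1000; 13/50+271/1000→531/1000; 469/1000+531/1000→1. L = 447/200 ≈ 2.2350.
Efficiency = H/L = 2.2287/2.2350 = 99.7%.

99.7%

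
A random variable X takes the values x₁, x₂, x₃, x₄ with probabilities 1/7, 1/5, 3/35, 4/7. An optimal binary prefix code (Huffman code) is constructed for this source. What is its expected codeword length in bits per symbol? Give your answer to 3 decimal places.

1.657 bits/symbol

Repeatedly combine the two least-probable nodes; the expected code length is the sum of the merged weights.
merge 3/35 + 1/7 → 8/35
merge 1/5 + 8/35 → 3/7
merge 3/7 + 4/7 → 1
L = 8/35 + 3/7 + 1 = 58/35 ≈ 1.657 bits/symbol.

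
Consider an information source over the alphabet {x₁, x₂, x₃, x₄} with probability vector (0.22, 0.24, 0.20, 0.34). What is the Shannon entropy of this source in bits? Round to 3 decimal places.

1.968 bits

H = −Σ pᵢ log₂ pᵢ.
−0.22·log₂(0.22) = 0.4806
−0.24·log₂(0.24) = 0.4941
−0.20·log₂(0.20) = 0.4644
−0.34·log₂(0.34) = 0.5292
Sum ≈ 1.9683 → 1.968 bits.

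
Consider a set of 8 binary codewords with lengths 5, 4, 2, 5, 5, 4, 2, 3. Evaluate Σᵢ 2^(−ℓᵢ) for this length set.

With common denominator 2^5 = 32: Σ 2^(−ℓᵢ) = 1/32 + 2/32 + 8/32 + 1/32 + 1/32 + 2/32 + 8/32 + 4/32 = 27/32 = 0.84375.

0.84375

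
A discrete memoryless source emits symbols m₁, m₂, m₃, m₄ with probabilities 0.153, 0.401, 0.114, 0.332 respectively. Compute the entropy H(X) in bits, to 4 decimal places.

1.8283 bits

H = −Σ pᵢ log₂ pᵢ.
−0.153·log₂(0.153) = 0.4144
−0.401·log₂(0.401) = 0.5286
−0.114·log₂(0.114) = 0.3571
−0.332·log₂(0.332) = 0.5281
Sum ≈ 1.8283 → 1.8283 bits.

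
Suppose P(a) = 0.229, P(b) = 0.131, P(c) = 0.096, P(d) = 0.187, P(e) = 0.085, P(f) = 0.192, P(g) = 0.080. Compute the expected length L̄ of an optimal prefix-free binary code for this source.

Repeatedly combine the two least-probable nodes; the expected code length is the sum of the merged weights.
merge 2/25 + 17/200 → 33/200
merge 12/125 + 131/1000 → 227/1000
merge 33/200 + 187/1000 → 44/125
merge 24/125 + 227/1000 → 419/1000
merge 229/1000 + 44/125 → 581/1000
merge 419/1000 + 581/1000 → 1
L = 33/200 + 227/1000 + 44/125 + 419/1000 + 581/1000 + 1 = 343/125 = 2.744 bits/symbol.

2.744 bits/symbol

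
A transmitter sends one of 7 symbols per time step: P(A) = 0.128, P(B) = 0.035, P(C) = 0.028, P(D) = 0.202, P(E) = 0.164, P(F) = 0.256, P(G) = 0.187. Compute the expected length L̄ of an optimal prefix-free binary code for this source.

Repeatedly combine the two least-probable nodes; the expected code length is the sum of the merged weights.
merge 7/250 + 7/200 → 63/1000
merge 63/1000 + 16/125 → 191/1000
merge 41/250 + 187/1000 → 351/1000
merge 191/1000 + 101/500 → 393/1000
merge 32/125 + 351/1000 → 607/1000
merge 393/1000 + 607/1000 → 1
L = 63/1000 + 191/1000 + 351/1000 + 393/1000 + 607/1000 + 1 = 521/200 = 2.605 bits/symbol.

2.605 bits/symbol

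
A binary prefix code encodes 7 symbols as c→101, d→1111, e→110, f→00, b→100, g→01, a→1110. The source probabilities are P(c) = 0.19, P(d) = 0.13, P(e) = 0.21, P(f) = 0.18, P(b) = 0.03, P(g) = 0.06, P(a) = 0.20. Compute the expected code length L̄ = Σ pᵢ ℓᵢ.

L̄ = Σ pᵢ·ℓᵢ = 0.19·3 + 0.13·4 + 0.21·3 + 0.18·2 + 0.03·3 + 0.06·2 + 0.20·4 = 3.09 bits/symbol.

3.09 bits/symbol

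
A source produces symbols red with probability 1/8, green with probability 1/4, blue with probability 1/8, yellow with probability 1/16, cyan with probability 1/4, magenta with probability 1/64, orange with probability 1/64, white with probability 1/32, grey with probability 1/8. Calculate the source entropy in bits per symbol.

2.71875 bits

Each probability is a power of 1/2, so log₂(1/p) is an integer.
H = Σ p·log₂(1/p) = 1/8·3 + 1/4·2 + 1/8·3 + 1/16·4 + 1/4·2 + 1/64·6 + 1/64·6 + 1/32·5 + 1/8·3 = 2.71875 bits.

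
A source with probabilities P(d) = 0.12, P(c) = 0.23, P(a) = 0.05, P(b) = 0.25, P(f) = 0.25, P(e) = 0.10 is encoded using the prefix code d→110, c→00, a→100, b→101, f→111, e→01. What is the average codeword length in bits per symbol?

2.67 bits/symbol

L̄ = Σ pᵢ·ℓᵢ = 0.12·3 + 0.23·2 + 0.05·3 + 0.25·3 + 0.25·3 + 0.10·2 = 2.67 bits/symbol.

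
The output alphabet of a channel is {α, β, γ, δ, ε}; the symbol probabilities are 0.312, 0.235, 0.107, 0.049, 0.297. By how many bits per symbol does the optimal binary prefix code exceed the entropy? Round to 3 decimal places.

Entropy H = −Σ p log₂ p ≈ 2.0936 bits.
Huffman merges: 49/1000+107/1000→39/250; 39/250+47/200→391/1000; 297/1000+39/125→609/1000; 391/1000+609/1000→1. L = 539/250 ≈ 2.1560.
L − H = 2.1560 − 2.0936 = 0.062 bits.

0.062 bits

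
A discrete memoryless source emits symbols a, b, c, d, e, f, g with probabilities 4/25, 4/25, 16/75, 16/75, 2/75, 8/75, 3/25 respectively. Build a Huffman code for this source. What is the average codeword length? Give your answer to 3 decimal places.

2.707 bits/symbol

Repeatedly combine the two least-probable nodes; the expected code length is the sum of the merged weights.
merge 2/75 + 8/75 → 2/15
merge 3/25 + 2/15 → 19/75
merge 4/25 + 4/25 → 8/25
merge 16/75 + 16/75 → 32/75
merge 19/75 + 8/25 → 43/75
merge 32/75 + 43/75 → 1
L = 2/15 + 19/75 + 8/25 + 32/75 + 43/75 + 1 = 203/75 ≈ 2.707 bits/symbol.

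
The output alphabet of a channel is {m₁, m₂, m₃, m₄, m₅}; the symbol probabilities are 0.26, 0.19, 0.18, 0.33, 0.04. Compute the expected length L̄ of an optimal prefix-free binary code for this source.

Repeatedly combine the two least-probable nodes; the expected code length is the sum of the merged weights.
merge 1/25 + 9/50 → 11/50
merge 19/100 + 11/50 → 41/100
merge 13/50 + 33/100 → 59/100
merge 41/100 + 59/100 → 1
L = 11/50 + 41/100 + 59/100 + 1 = 111/50 = 2.22 bits/symbol.

2.22 bits/symbol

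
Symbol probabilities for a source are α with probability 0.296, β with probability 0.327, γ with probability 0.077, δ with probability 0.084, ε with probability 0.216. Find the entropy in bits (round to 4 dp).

2.1098 bits

H = −Σ pᵢ log₂ pᵢ.
−0.296·log₂(0.296) = 0.5199
−0.327·log₂(0.327) = 0.5273
−0.077·log₂(0.077) = 0.2848
−0.084·log₂(0.084) = 0.3002
−0.216·log₂(0.216) = 0.4776
Sum ≈ 2.1098 → 2.1098 bits.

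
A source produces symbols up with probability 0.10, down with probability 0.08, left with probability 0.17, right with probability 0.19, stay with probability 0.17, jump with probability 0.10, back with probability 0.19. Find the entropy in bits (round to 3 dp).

2.736 bits

H = −Σ pᵢ log₂ pᵢ.
−0.10·log₂(0.10) = 0.3322
−0.08·log₂(0.08) = 0.2915
−0.17·log₂(0.17) = 0.4346
−0.19·log₂(0.19) = 0.4552
−0.17·log₂(0.17) = 0.4346
−0.10·log₂(0.10) = 0.3322
−0.19·log₂(0.19) = 0.4552
Sum ≈ 2.7355 → 2.736 bits.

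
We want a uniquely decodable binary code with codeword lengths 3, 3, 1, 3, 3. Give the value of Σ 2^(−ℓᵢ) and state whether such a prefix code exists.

With common denominator 2^3 = 8: Σ 2^(−ℓᵢ) = 1/8 + 1/8 + 4/8 + 1/8 + 1/8 = 8/8 = 1.
Kraft's inequality requires Σ ≤ 1; here Σ = 1 ≤ 1, so such a prefix code exists.

1; yes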